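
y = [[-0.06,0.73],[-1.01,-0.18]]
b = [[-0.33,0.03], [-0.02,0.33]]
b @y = [[-0.01, -0.25], [-0.33, -0.07]]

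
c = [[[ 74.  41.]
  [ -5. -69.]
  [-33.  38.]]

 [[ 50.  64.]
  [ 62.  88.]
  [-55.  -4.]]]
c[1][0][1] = 64.0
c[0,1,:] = [-5.0, -69.0]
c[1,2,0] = -55.0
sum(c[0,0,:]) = 115.0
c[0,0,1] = 41.0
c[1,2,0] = -55.0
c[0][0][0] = 74.0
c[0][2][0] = -33.0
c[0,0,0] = 74.0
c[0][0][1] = 41.0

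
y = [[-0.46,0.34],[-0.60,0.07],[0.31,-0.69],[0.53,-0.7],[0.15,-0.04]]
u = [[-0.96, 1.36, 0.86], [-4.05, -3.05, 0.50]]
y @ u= [[-0.94, -1.66, -0.23],[0.29, -1.03, -0.48],[2.50, 2.53, -0.08],[2.33, 2.86, 0.11],[0.02, 0.33, 0.11]]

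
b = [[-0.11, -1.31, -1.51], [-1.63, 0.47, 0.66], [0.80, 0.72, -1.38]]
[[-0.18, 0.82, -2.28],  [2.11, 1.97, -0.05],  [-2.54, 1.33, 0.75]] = b@[[-1.17, -1.45, 0.55], [-0.69, 0.98, 1.22], [0.8, -1.29, 0.41]]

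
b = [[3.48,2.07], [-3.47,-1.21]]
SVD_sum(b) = [[3.64,1.74], [-3.3,-1.58]] + [[-0.16, 0.33], [-0.17, 0.37]]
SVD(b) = [[-0.74, 0.67], [0.67, 0.74]] @ diag([5.440762276479455, 0.5462653666837199]) @ [[-0.9, -0.43], [-0.43, 0.9]]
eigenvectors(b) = [[(-0.53-0.3j), (-0.53+0.3j)],  [(0.79+0j), (0.79-0j)]]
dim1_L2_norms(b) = [4.05, 3.67]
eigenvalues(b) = [(1.14+1.3j), (1.14-1.3j)]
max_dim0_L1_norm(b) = 6.95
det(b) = 2.97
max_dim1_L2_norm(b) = 4.05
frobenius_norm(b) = 5.47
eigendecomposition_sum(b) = [[(1.74-0.38j), (1.03-0.91j)], [(-1.74+1.52j), -0.61+1.67j]] + [[(1.74+0.38j), (1.03+0.91j)], [-1.74-1.52j, -0.61-1.67j]]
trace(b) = 2.27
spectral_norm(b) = 5.44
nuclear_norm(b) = 5.99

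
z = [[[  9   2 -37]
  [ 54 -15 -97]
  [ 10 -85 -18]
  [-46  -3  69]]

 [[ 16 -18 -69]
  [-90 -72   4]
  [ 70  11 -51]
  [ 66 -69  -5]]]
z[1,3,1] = -69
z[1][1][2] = 4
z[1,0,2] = -69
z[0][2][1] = -85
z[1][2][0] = 70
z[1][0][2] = -69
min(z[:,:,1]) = -85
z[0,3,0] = -46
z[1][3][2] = -5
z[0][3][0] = -46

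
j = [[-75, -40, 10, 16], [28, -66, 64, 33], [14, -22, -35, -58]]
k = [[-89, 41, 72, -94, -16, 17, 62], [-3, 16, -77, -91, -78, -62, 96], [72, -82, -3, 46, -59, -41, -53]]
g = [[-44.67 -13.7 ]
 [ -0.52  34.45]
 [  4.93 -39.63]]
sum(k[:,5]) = -86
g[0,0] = -44.67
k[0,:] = [-89, 41, 72, -94, -16, 17, 62]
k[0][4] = -16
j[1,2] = 64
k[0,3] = -94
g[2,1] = -39.63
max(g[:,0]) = 4.93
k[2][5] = -41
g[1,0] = -0.52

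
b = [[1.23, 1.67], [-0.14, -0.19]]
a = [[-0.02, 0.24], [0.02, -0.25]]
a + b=[[1.21, 1.91],[-0.12, -0.44]]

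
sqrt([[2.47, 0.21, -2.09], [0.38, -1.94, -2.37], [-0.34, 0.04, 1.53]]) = [[(1.54+0j), (0.07-0.08j), -0.77-0.05j], [(0.14-0.05j), -0.01+1.40j, -0.82+0.93j], [-0.12+0.00j, 0.01-0.02j, 1.19-0.02j]]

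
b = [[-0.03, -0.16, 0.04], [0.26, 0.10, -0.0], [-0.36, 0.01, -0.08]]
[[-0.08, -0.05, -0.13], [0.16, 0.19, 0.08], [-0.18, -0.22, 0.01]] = b @ [[0.41,0.72,0.01], [0.56,0.05,0.8], [0.51,-0.54,-0.03]]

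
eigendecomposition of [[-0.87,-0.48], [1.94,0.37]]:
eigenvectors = [[0.29-0.34j, 0.29+0.34j], [(-0.9+0j), -0.90-0.00j]]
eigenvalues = [(-0.25+0.74j), (-0.25-0.74j)]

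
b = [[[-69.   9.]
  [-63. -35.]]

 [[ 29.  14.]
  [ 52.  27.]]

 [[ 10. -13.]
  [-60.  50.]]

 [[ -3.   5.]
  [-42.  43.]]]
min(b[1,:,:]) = 14.0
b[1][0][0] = 29.0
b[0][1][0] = -63.0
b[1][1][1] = 27.0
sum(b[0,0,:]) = -60.0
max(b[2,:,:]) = 50.0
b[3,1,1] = 43.0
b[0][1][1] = -35.0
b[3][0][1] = 5.0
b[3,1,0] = -42.0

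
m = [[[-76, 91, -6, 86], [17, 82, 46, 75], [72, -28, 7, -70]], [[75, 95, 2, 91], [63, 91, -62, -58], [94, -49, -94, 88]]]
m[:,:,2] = [[-6, 46, 7], [2, -62, -94]]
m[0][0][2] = -6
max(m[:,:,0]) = 94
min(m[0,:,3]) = -70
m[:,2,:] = [[72, -28, 7, -70], [94, -49, -94, 88]]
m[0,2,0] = 72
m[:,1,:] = [[17, 82, 46, 75], [63, 91, -62, -58]]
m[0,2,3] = -70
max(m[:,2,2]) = 7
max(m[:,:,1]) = 95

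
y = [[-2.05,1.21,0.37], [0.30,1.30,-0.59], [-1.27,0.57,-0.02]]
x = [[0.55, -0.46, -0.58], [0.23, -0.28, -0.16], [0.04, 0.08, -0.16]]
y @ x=[[-0.83,0.63,0.94], [0.44,-0.55,-0.29], [-0.57,0.42,0.65]]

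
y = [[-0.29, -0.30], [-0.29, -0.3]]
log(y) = [[-19.29+3.14j, (18.76+0j)], [18.14+0.00j, -18.67+3.14j]]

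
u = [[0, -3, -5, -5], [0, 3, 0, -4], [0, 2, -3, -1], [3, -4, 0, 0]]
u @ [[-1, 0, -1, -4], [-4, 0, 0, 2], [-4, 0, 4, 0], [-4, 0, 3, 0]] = [[52, 0, -35, -6], [4, 0, -12, 6], [8, 0, -15, 4], [13, 0, -3, -20]]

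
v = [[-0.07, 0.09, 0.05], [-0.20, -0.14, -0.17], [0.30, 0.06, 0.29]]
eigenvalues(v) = [(0.27+0j), (-0.1+0.08j), (-0.1-0.08j)]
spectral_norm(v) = 0.51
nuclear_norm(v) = 0.71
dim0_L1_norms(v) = [0.57, 0.29, 0.51]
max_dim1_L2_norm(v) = 0.42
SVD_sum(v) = [[0.0, 0.0, 0.00], [-0.2, -0.07, -0.19], [0.3, 0.11, 0.28]] + [[-0.06, 0.10, 0.02], [0.03, -0.05, -0.01], [0.02, -0.03, -0.01]] + [[-0.01, -0.01, 0.02],[-0.02, -0.02, 0.03],[-0.02, -0.01, 0.02]]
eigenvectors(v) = [[0.03+0.00j, -0.06+0.61j, -0.06-0.61j],[-0.39+0.00j, (-0.63+0j), -0.63-0.00j],[(0.92+0j), (0.23-0.42j), 0.23+0.42j]]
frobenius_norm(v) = 0.53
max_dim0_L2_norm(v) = 0.37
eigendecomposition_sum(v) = [[(0.01+0j), 0.00+0.00j, 0.01+0.00j], [(-0.09+0j), (-0.04+0j), -0.13-0.00j], [(0.21+0j), (0.09+0j), (0.31+0j)]] + [[-0.04+0.05j, 0.04+0.05j, 0.02+0.02j],[(-0.05-0.03j), -0.05+0.05j, -0.02+0.02j],[0.04-0.02j, -0.02-0.05j, (-0.01-0.02j)]] + [[-0.04-0.05j,(0.04-0.05j),0.02-0.02j], [(-0.05+0.03j),(-0.05-0.05j),(-0.02-0.02j)], [0.04+0.02j,-0.02+0.05j,-0.01+0.02j]]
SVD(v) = [[0.01, 0.88, 0.48], [-0.57, -0.39, 0.72], [0.82, -0.28, 0.49]] @ diag([0.5089273287403367, 0.13787984597230227, 0.060680492218501664]) @ [[0.71, 0.26, 0.66], [-0.5, 0.84, 0.20], [-0.51, -0.47, 0.72]]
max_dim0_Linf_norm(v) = 0.3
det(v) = 0.00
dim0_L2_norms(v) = [0.37, 0.18, 0.34]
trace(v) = 0.08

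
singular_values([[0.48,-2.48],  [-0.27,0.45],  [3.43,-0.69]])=[3.74, 2.22]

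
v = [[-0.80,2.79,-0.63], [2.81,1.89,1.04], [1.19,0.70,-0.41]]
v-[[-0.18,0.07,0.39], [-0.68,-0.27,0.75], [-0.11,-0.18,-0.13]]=[[-0.62, 2.72, -1.02], [3.49, 2.16, 0.29], [1.3, 0.88, -0.28]]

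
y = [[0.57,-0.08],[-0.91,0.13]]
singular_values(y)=[1.08, 0.0]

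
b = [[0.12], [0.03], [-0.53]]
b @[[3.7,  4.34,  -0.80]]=[[0.44, 0.52, -0.10], [0.11, 0.13, -0.02], [-1.96, -2.3, 0.42]]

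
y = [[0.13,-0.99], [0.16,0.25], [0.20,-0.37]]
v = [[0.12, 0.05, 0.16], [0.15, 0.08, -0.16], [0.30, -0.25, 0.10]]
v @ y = [[0.06, -0.17],[0.0, -0.07],[0.02, -0.4]]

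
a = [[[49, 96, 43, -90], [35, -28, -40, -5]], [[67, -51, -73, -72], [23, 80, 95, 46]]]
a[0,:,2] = [43, -40]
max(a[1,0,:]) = 67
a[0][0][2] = 43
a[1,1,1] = 80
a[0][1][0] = 35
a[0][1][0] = 35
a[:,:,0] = [[49, 35], [67, 23]]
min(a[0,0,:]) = -90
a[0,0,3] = -90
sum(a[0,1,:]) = -38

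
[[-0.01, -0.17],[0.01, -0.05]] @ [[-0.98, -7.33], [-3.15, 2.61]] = [[0.55, -0.37], [0.15, -0.2]]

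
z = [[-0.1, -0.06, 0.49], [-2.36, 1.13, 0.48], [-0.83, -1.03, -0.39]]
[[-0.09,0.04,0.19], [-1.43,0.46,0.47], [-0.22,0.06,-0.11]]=z @ [[0.51, -0.16, -0.1],[-0.16, 0.05, 0.05],[-0.1, 0.05, 0.37]]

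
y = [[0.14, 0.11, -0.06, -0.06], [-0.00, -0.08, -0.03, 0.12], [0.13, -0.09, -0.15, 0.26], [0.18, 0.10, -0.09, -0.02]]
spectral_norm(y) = 0.37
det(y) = -0.00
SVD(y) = [[-0.08, 0.65, -0.19, -0.73], [-0.31, -0.30, 0.78, -0.44], [-0.91, -0.15, -0.38, 0.07], [-0.25, 0.68, 0.45, 0.52]] @ diag([0.3692806154728414, 0.3002714525161579, 0.008286912798252142, 0.0004570734190331852]) @ [[-0.48, 0.2, 0.47, -0.72], [0.65, 0.59, -0.23, -0.42], [0.58, -0.59, 0.52, -0.21], [-0.11, -0.52, -0.67, -0.52]]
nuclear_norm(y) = 0.68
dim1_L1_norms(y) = [0.37, 0.23, 0.63, 0.39]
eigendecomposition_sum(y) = [[(0.06-0.05j),0.05-0.07j,(-0.03+0j),(-0.02+0.08j)], [-0.02-0.09j,-0.05-0.09j,(-0.01+0.03j),0.07+0.07j], [0.03-0.31j,(-0.07-0.33j),(-0.07+0.09j),0.15+0.29j], [(0.07-0.11j),0.03-0.14j,-0.04+0.02j,0.01+0.13j]] + [[0.06+0.05j, (0.05+0.07j), (-0.03-0j), (-0.02-0.08j)],[(-0.02+0.09j), (-0.05+0.09j), (-0.01-0.03j), 0.07-0.07j],[(0.03+0.31j), -0.07+0.33j, -0.07-0.09j, (0.15-0.29j)],[(0.07+0.11j), 0.03+0.14j, -0.04-0.02j, 0.01-0.13j]] + [[(0.02+0j), 0.02+0.00j, -0.00-0.00j, (-0.01-0j)],[0.03+0.00j, 0.02+0.00j, -0.01-0.00j, -0.02-0.00j],[(0.07+0j), (0.05+0j), -0.01-0.00j, -0.04-0.00j],[0.04+0.00j, (0.03+0j), (-0.01-0j), -0.02-0.00j]] + [[-0.00-0.00j, (-0-0j), -0.00+0.00j, 0j], [(0.01+0j), 0.00+0.00j, -0j, (-0.01-0j)], [(0.01+0j), 0j, 0.00-0.00j, -0.01-0.00j], [(0.01+0j), 0j, -0j, (-0.01-0j)]]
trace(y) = -0.11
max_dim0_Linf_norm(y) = 0.26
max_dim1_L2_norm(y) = 0.34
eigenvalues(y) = [(-0.06+0.08j), (-0.06-0.08j), (0.01+0j), (-0+0j)]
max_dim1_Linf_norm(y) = 0.26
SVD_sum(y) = [[0.01,-0.01,-0.01,0.02], [0.06,-0.02,-0.05,0.08], [0.16,-0.07,-0.16,0.24], [0.04,-0.02,-0.04,0.07]] + [[0.13, 0.11, -0.05, -0.08], [-0.06, -0.05, 0.02, 0.04], [-0.03, -0.03, 0.01, 0.02], [0.13, 0.12, -0.05, -0.09]] + [[-0.0, 0.00, -0.0, 0.00], [0.00, -0.00, 0.00, -0.00], [-0.00, 0.00, -0.00, 0.0], [0.0, -0.0, 0.0, -0.00]] + [[0.00,0.0,0.0,0.00], [0.0,0.0,0.0,0.00], [-0.0,-0.0,-0.00,-0.0], [-0.00,-0.00,-0.00,-0.0]]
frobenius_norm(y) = 0.48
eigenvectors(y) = [[(-0.15-0.16j),(-0.15+0.16j),-0.24+0.00j,(-0.11+0j)], [(-0.26+0.09j),(-0.26-0.09j),(-0.38+0j),(0.7+0j)], [-0.87+0.00j,-0.87-0.00j,-0.75+0.00j,0.45+0.00j], [-0.32-0.16j,(-0.32+0.16j),(-0.47+0j),0.55+0.00j]]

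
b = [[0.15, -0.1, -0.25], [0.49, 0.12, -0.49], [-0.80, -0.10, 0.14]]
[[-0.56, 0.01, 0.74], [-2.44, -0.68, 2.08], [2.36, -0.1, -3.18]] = b @ [[-2.23,0.71,3.96], [-2.86,-2.65,-0.44], [2.04,1.44,-0.4]]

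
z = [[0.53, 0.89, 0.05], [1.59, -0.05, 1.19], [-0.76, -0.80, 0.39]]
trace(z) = 0.87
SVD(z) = [[-0.32, -0.55, -0.77],[-0.89, 0.45, 0.06],[0.31, 0.7, -0.64]] @ diag([2.122451238327982, 1.3340400307896823, 0.32777726762342774]) @ [[-0.86,  -0.23,  -0.45], [-0.09,  -0.81,  0.58], [0.50,  -0.54,  -0.68]]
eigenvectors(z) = [[(-0.54+0j), -0.43-0.24j, -0.43+0.24j], [(0.82+0j), -0.03-0.40j, -0.03+0.40j], [(0.2+0j), (0.77+0j), (0.77-0j)]]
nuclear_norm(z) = 3.78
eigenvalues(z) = [(-0.82+0j), (0.85+0.64j), (0.85-0.64j)]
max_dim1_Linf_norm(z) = 1.59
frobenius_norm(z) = 2.53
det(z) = -0.93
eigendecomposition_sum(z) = [[-0.49-0.00j, 0.29+0.00j, (-0.26-0j)], [0.73+0.00j, (-0.43-0j), 0.39+0.00j], [(0.18+0j), -0.10-0.00j, (0.1+0j)]] + [[0.51-0.31j, (0.3-0.09j), (0.16-0.49j)], [(0.43+0.21j), 0.19+0.17j, 0.40-0.10j], [(-0.47+0.81j), (-0.35+0.35j), 0.15+0.79j]] + [[(0.51+0.31j),(0.3+0.09j),(0.16+0.49j)], [(0.43-0.21j),(0.19-0.17j),0.40+0.10j], [-0.47-0.81j,(-0.35-0.35j),0.15-0.79j]]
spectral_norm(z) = 2.12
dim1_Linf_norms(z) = [0.89, 1.59, 0.8]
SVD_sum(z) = [[0.59,  0.16,  0.31], [1.63,  0.44,  0.85], [-0.57,  -0.15,  -0.3]] + [[0.06, 0.59, -0.43], [-0.05, -0.48, 0.35], [-0.08, -0.76, 0.55]] + [[-0.13, 0.14, 0.17], [0.01, -0.01, -0.01], [-0.1, 0.11, 0.14]]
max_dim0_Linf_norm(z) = 1.59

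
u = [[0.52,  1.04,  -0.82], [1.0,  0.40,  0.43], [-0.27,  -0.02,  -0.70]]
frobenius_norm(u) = 1.98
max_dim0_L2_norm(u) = 1.16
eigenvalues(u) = [1.51, -1.04, -0.25]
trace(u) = 0.22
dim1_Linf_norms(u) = [1.04, 1.0, 0.7]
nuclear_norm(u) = 2.98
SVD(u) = [[-0.88,0.36,-0.32], [-0.48,-0.72,0.50], [-0.05,0.59,0.81]] @ diag([1.5372475256655846, 1.2354925164994968, 0.2074326071493546]) @ [[-0.60, -0.72, 0.36],[-0.56, 0.06, -0.82],[0.57, -0.69, -0.44]]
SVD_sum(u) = [[0.81, 0.97, -0.48], [0.44, 0.52, -0.26], [0.04, 0.05, -0.03]] + [[-0.25,0.03,-0.37], [0.5,-0.05,0.74], [-0.41,0.04,-0.6]] + [[-0.04, 0.05, 0.03], [0.06, -0.07, -0.05], [0.1, -0.12, -0.07]]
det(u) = 0.39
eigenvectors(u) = [[-0.76, -0.65, -0.61], [-0.64, 0.59, 0.72], [0.1, -0.48, 0.34]]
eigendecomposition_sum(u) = [[0.83, 0.78, -0.16], [0.7, 0.66, -0.13], [-0.11, -0.10, 0.02]] + [[-0.26,0.17,-0.84], [0.24,-0.16,0.77], [-0.19,0.13,-0.62]] + [[-0.05, 0.09, 0.18], [0.06, -0.10, -0.21], [0.03, -0.05, -0.10]]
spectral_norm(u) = 1.54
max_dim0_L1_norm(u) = 1.95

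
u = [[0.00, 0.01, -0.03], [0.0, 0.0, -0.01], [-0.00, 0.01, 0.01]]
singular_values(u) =[0.03, 0.01, 0.0]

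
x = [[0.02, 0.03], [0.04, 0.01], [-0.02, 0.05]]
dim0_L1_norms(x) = [0.08, 0.09]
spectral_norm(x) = 0.06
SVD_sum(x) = [[0.0, 0.03], [0.00, 0.01], [0.0, 0.05]] + [[0.02, 0.0],  [0.04, 0.00],  [-0.02, 0.0]]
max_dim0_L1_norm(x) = 0.09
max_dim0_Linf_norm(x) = 0.05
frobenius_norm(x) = 0.08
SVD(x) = [[0.51, -0.41], [0.17, -0.82], [0.85, 0.41]] @ diag([0.05916079783099616, 0.04898979485566356]) @ [[0.00, 1.00], [-1.00, -0.0]]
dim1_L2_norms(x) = [0.04, 0.04, 0.05]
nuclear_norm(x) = 0.11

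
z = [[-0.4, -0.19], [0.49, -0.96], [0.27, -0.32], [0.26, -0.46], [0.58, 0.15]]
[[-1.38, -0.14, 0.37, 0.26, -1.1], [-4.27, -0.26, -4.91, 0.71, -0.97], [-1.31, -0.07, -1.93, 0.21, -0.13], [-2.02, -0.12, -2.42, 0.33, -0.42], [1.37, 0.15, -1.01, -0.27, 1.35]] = z @[[1.07, 0.17, -2.7, -0.24, 1.83], [4.99, 0.36, 3.74, -0.86, 1.94]]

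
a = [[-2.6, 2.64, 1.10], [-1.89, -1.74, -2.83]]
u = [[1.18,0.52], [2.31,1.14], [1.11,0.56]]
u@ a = [[-4.05, 2.21, -0.17], [-8.16, 4.11, -0.69], [-3.94, 1.96, -0.36]]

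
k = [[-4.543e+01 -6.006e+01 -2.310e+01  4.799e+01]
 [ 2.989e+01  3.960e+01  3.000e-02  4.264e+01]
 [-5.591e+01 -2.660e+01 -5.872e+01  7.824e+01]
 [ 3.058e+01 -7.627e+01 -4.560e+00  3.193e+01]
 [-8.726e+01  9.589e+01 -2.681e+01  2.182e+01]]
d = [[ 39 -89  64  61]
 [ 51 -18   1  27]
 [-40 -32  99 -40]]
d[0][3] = 61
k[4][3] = 21.82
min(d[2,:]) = -40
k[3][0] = 30.58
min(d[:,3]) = -40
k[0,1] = -60.06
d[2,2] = 99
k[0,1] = -60.06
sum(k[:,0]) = -128.13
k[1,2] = 0.03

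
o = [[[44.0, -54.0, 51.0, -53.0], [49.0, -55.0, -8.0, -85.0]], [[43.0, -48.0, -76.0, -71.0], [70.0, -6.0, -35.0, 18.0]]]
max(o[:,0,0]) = 44.0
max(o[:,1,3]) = 18.0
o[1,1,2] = -35.0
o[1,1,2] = -35.0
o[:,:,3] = [[-53.0, -85.0], [-71.0, 18.0]]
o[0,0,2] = 51.0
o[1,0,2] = -76.0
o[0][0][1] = -54.0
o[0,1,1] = -55.0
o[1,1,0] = 70.0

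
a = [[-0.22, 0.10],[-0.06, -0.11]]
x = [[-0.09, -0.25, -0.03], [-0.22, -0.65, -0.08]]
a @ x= [[-0.00, -0.01, -0.00], [0.03, 0.09, 0.01]]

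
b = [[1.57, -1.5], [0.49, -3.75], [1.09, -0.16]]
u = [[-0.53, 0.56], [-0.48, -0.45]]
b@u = [[-0.11, 1.55], [1.54, 1.96], [-0.50, 0.68]]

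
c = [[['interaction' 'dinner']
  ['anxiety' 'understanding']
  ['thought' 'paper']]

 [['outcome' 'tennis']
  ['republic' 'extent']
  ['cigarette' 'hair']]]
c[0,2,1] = 'paper'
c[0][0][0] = 'interaction'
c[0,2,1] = 'paper'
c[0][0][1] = 'dinner'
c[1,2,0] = 'cigarette'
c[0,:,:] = [['interaction', 'dinner'], ['anxiety', 'understanding'], ['thought', 'paper']]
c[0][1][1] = 'understanding'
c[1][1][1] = 'extent'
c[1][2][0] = 'cigarette'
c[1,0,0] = 'outcome'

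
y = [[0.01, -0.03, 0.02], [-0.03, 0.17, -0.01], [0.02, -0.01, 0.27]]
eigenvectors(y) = [[-0.98, -0.16, 0.09], [-0.17, 0.98, -0.12], [0.07, 0.14, 0.99]]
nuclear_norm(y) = 0.45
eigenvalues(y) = [0.0, 0.17, 0.27]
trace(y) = 0.45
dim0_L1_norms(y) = [0.06, 0.21, 0.3]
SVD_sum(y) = [[0.0, -0.00, 0.02], [-0.0, 0.00, -0.03], [0.02, -0.03, 0.27]] + [[0.00, -0.03, -0.0], [-0.03, 0.17, 0.02], [-0.00, 0.02, 0.00]] + [[0.00, 0.0, -0.00], [0.0, 0.0, -0.0], [-0.00, -0.00, 0.00]]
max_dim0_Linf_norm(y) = 0.27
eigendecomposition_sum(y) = [[0.0,0.0,-0.00], [0.0,0.0,-0.0], [-0.00,-0.00,0.00]] + [[0.00, -0.03, -0.00],  [-0.03, 0.17, 0.02],  [-0.00, 0.02, 0.00]] + [[0.0, -0.0, 0.02],[-0.00, 0.0, -0.03],[0.02, -0.03, 0.27]]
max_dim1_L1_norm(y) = 0.3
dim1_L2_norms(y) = [0.04, 0.17, 0.27]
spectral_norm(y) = 0.27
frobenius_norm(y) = 0.32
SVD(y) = [[-0.09, 0.16, -0.98], [0.12, -0.98, -0.17], [-0.99, -0.14, 0.07]] @ diag([0.27303481363101134, 0.1736108844635205, 0.0033543019054681133]) @ [[-0.09, 0.12, -0.99],[0.16, -0.98, -0.14],[-0.98, -0.17, 0.07]]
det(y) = 0.00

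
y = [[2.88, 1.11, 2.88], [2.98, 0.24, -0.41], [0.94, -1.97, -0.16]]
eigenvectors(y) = [[-0.47+0.00j, 0.59+0.03j, 0.59-0.03j], [(0.59+0j), 0.74+0.00j, 0.74-0.00j], [0.66+0.00j, -0.31+0.02j, -0.31-0.02j]]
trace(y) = 2.96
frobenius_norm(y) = 5.63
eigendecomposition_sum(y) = [[(-0.54+0j),0.75+0.00j,(0.77-0j)], [0.69-0.00j,(-0.95-0j),(-0.97+0j)], [0.77-0.00j,(-1.06-0j),(-1.09+0j)]] + [[(1.71-15.2j), (0.18+5.58j), (1.05-15.76j)], [(1.15-19.25j), 0.59+7.02j, 0.28-19.90j], [(0.09+8.05j), (-0.45-2.91j), (0.47+8.3j)]] + [[1.71+15.20j, 0.18-5.58j, 1.05+15.76j], [1.15+19.25j, (0.59-7.02j), (0.28+19.9j)], [(0.09-8.05j), (-0.45+2.91j), (0.47-8.3j)]]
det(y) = -19.89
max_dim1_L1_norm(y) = 6.87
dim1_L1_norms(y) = [6.87, 3.63, 3.07]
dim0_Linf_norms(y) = [2.98, 1.97, 2.88]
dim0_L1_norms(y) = [6.8, 3.32, 3.45]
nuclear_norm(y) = 8.94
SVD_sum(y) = [[3.48, 0.80, 1.93], [2.06, 0.47, 1.15], [0.29, 0.07, 0.16]] + [[-0.50, 0.69, 0.61],[0.71, -0.99, -0.87],[0.87, -1.21, -1.07]] + [[-0.10,-0.38,0.34],[0.21,0.75,-0.68],[-0.23,-0.83,0.75]]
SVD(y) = [[-0.86, 0.40, 0.32], [-0.51, -0.58, -0.64], [-0.07, -0.71, 0.70]] @ diag([4.730113335183363, 2.5895264752562324, 1.6240321641727293]) @ [[-0.86, -0.20, -0.48], [-0.48, 0.66, 0.58], [-0.2, -0.73, 0.66]]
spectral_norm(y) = 4.73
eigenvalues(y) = [(-2.58+0j), (2.77+0.11j), (2.77-0.11j)]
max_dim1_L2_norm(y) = 4.22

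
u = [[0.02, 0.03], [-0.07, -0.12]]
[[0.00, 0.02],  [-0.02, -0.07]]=u @ [[0.04,0.14],[0.14,0.53]]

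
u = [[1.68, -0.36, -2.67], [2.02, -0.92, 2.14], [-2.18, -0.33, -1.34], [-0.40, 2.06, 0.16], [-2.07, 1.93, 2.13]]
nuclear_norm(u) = 10.90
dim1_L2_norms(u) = [3.18, 3.08, 2.58, 2.1, 3.54]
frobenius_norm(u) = 6.57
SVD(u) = [[-0.60, 0.23, -0.45],[-0.08, -0.77, 0.12],[0.08, 0.59, 0.49],[0.28, 0.12, -0.72],[0.74, -0.0, -0.14]] @ diag([4.7717758926770815, 3.9743857842730552, 2.157431914993862]) @ [[-0.63,0.47,0.62],  [-0.62,0.17,-0.76],  [-0.47,-0.86,0.19]]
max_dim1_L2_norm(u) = 3.54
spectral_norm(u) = 4.77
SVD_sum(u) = [[1.8, -1.36, -1.78], [0.24, -0.18, -0.23], [-0.24, 0.18, 0.23], [-0.83, 0.63, 0.82], [-2.21, 1.67, 2.19]] + [[-0.58, 0.16, -0.7], [1.91, -0.52, 2.32], [-1.45, 0.40, -1.77], [-0.3, 0.08, -0.36], [0.00, -0.00, 0.00]] + [[0.46, 0.85, -0.19],[-0.12, -0.22, 0.05],[-0.49, -0.91, 0.20],[0.73, 1.35, -0.3],[0.14, 0.26, -0.06]]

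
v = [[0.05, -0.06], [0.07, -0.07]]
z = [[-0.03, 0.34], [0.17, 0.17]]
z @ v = [[0.02, -0.02], [0.02, -0.02]]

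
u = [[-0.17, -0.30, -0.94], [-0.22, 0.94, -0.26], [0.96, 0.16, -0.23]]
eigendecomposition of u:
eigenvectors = [[-0.00+0.69j, -0.00-0.69j, (-0.22+0j)], [0.03+0.15j, (0.03-0.15j), 0.98+0.00j], [(0.71+0j), (0.71-0j), (-0.04+0j)]]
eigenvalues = [(-0.23+0.97j), (-0.23-0.97j), (1+0j)]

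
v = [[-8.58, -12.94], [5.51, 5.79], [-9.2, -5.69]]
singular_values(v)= [20.19, 3.8]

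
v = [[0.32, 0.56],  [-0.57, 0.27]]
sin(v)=[[0.36, 0.56],[-0.57, 0.31]]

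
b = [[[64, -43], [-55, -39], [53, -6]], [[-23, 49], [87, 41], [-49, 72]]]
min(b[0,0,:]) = -43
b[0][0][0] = 64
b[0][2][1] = -6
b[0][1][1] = -39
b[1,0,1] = 49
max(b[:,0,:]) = 64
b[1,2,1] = 72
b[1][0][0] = -23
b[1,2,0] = -49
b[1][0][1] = 49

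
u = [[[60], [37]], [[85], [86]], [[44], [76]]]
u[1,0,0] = 85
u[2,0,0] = 44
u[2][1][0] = 76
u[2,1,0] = 76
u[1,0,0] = 85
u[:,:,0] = [[60, 37], [85, 86], [44, 76]]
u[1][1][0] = 86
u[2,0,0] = 44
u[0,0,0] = 60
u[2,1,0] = 76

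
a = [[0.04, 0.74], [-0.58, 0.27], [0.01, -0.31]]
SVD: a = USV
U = [[-0.8, 0.47], [-0.49, -0.87], [0.34, -0.15]]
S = [0.87, 0.55]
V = [[0.30, -0.96], [0.96, 0.30]]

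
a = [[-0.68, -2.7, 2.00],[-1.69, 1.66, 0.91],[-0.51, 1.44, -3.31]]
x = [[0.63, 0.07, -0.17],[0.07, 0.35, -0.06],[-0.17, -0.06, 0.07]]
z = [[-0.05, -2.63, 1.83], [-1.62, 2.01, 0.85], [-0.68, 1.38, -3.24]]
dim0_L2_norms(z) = [1.76, 3.59, 3.82]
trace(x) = 1.05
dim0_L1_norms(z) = [2.35, 6.02, 5.92]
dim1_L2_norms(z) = [3.2, 2.72, 3.59]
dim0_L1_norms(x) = [0.87, 0.48, 0.3]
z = x + a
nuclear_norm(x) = 1.05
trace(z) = -1.28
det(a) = 17.81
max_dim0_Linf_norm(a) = 3.31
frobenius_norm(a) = 5.61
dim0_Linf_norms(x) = [0.63, 0.35, 0.17]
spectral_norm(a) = 4.77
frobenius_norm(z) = 5.52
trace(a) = -2.33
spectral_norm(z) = 4.68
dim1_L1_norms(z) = [4.51, 4.48, 5.3]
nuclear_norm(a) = 8.79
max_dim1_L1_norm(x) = 0.87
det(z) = 14.12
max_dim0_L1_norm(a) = 6.22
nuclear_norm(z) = 8.51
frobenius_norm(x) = 0.77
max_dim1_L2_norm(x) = 0.66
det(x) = 0.00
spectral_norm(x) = 0.70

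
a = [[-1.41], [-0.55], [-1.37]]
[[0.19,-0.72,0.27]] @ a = [[-0.24]]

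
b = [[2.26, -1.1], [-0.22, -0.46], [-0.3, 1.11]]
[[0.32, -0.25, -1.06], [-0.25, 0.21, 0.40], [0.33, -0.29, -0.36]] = b@[[0.33, -0.27, -0.72], [0.39, -0.33, -0.52]]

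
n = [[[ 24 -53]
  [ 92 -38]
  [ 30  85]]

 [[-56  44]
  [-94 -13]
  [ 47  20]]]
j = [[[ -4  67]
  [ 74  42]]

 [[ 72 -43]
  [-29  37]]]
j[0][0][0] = -4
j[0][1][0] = 74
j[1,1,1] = 37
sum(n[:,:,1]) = 45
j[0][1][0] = 74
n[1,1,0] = -94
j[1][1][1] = 37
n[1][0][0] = -56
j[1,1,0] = -29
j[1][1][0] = -29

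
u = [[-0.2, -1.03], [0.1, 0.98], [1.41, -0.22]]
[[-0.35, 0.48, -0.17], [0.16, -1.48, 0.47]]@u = [[-0.12, 0.87], [0.48, -1.72]]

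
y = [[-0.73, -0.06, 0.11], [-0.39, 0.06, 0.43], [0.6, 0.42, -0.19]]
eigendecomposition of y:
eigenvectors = [[-0.51, -0.28, 0.02], [-0.5, 0.6, 0.8], [0.70, -0.75, 0.61]]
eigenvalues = [-0.94, -0.3, 0.38]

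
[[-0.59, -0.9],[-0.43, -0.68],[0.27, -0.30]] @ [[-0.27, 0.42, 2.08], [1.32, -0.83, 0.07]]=[[-1.03, 0.5, -1.29],[-0.78, 0.38, -0.94],[-0.47, 0.36, 0.54]]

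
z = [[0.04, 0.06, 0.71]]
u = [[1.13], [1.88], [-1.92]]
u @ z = [[0.05, 0.07, 0.80], [0.08, 0.11, 1.33], [-0.08, -0.12, -1.36]]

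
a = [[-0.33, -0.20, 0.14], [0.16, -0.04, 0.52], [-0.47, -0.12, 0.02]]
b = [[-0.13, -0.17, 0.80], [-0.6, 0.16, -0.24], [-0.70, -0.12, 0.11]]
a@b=[[0.06,0.01,-0.20], [-0.36,-0.1,0.19], [0.12,0.06,-0.34]]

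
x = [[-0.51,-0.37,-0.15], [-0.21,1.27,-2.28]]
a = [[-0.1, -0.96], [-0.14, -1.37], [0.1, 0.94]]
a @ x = [[0.25, -1.18, 2.20], [0.36, -1.69, 3.14], [-0.25, 1.16, -2.16]]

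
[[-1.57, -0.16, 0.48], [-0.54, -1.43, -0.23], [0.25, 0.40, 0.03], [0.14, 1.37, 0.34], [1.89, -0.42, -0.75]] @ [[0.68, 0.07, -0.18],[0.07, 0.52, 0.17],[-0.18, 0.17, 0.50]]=[[-1.17, -0.11, 0.5],[-0.43, -0.82, -0.26],[0.19, 0.23, 0.04],[0.13, 0.78, 0.38],[1.39, -0.21, -0.79]]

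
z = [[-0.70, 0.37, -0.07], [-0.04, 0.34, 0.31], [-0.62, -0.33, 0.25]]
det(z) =-0.214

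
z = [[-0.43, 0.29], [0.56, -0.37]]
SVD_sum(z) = [[-0.43, 0.29], [0.56, -0.37]] + [[0.0, 0.00], [0.0, 0.00]]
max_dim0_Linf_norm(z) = 0.56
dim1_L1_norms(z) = [0.72, 0.93]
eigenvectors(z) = [[-0.61, -0.56], [0.79, -0.83]]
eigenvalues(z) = [-0.8, 0.0]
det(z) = -0.00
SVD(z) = [[-0.61, 0.79], [0.79, 0.61]] @ diag([0.8482245364116877, 0.0038904792992197914]) @ [[0.83,  -0.55], [0.55,  0.83]]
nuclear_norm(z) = 0.85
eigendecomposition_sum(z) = [[-0.43, 0.29], [0.56, -0.37]] + [[0.00, 0.0],  [0.00, 0.0]]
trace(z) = -0.80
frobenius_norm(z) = 0.85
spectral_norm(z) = 0.85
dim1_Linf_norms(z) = [0.43, 0.56]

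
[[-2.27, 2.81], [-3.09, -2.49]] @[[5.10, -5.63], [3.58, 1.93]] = [[-1.52,18.2], [-24.67,12.59]]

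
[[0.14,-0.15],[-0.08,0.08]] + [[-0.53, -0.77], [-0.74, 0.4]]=[[-0.39, -0.92], [-0.82, 0.48]]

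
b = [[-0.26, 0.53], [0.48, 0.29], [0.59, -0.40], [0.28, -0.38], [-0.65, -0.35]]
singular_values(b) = [1.09, 0.87]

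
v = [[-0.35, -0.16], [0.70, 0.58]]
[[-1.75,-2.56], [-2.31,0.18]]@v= [[-1.18,-1.20], [0.93,0.47]]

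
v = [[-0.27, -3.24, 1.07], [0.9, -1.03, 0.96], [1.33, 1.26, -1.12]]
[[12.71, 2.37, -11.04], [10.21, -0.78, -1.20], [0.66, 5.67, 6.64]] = v@[[5.38, 2.07, 2.12], [-3.91, -2.81, 3.35], [1.40, -5.77, 0.36]]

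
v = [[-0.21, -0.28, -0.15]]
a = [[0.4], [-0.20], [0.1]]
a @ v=[[-0.08, -0.11, -0.06], [0.04, 0.06, 0.03], [-0.02, -0.03, -0.02]]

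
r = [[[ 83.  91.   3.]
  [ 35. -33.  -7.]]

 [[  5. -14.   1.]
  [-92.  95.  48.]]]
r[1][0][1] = -14.0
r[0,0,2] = 3.0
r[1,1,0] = -92.0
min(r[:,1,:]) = -92.0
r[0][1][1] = -33.0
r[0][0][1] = 91.0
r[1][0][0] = 5.0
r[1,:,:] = [[5.0, -14.0, 1.0], [-92.0, 95.0, 48.0]]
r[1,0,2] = 1.0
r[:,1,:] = [[35.0, -33.0, -7.0], [-92.0, 95.0, 48.0]]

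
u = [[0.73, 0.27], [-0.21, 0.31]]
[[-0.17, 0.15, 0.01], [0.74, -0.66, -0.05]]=u @ [[-0.89,0.8,0.06],[1.77,-1.59,-0.12]]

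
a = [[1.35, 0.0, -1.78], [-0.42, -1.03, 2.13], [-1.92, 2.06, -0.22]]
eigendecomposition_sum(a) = [[1.52,-0.61,-1.22], [-0.92,0.37,0.74], [-1.46,0.59,1.18]] + [[0.03, 0.02, 0.01], [0.03, 0.02, 0.01], [0.02, 0.02, 0.01]] + [[-0.19, 0.59, -0.57], [0.47, -1.43, 1.38], [-0.48, 1.45, -1.41]]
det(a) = -0.56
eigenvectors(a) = [[-0.66,0.62,0.28], [0.40,0.64,-0.67], [0.64,0.45,0.69]]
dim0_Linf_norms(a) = [1.92, 2.06, 2.13]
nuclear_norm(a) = 6.18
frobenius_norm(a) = 4.33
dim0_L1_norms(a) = [3.69, 3.09, 4.13]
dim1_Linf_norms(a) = [1.78, 2.13, 2.06]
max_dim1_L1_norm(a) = 4.2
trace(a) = 0.10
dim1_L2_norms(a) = [2.23, 2.4, 2.82]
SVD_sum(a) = [[1.12,0.23,-1.89],[-1.09,-0.22,1.83],[-0.29,-0.06,0.49]] + [[0.20,-0.26,0.09], [0.65,-0.83,0.28], [-1.64,2.11,-0.72]] + [[0.03, 0.03, 0.02], [0.02, 0.02, 0.02], [0.01, 0.01, 0.01]]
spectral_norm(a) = 3.13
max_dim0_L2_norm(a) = 2.78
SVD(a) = [[-0.71, -0.11, 0.70], [0.68, -0.36, 0.63], [0.18, 0.92, 0.33]] @ diag([3.1288677107109266, 2.991678536335596, 0.05955152474511814]) @ [[-0.51,-0.1,0.85], [-0.59,0.76,-0.26], [0.62,0.64,0.45]]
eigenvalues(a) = [3.06, 0.06, -3.02]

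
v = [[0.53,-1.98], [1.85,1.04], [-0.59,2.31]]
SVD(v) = [[0.63, 0.19], [-0.28, 0.96], [-0.73, -0.20]] @ diag([3.221149126388789, 2.003446606616892]) @ [[0.08,-1.00], [1.0,0.08]]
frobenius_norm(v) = 3.79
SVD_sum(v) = [[0.16, -2.01], [-0.07, 0.89], [-0.18, 2.34]] + [[0.37, 0.03], [1.92, 0.15], [-0.41, -0.03]]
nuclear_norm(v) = 5.22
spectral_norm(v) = 3.22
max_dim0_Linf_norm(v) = 2.31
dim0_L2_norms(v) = [2.01, 3.22]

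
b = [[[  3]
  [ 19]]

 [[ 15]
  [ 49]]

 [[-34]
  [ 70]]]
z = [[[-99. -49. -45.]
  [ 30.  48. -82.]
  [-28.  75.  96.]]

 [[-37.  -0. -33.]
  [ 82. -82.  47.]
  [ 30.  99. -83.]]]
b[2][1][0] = 70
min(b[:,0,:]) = -34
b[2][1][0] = 70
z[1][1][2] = 47.0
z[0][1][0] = 30.0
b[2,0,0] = -34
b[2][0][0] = -34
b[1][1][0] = 49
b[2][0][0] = -34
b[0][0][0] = 3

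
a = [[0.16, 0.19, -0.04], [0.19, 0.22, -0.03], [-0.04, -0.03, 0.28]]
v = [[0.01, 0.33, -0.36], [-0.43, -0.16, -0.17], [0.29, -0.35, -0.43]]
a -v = [[0.15, -0.14, 0.32], [0.62, 0.38, 0.14], [-0.33, 0.32, 0.71]]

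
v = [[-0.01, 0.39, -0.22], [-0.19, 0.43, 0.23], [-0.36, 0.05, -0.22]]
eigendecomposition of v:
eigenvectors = [[-0.52+0.00j, 0.37-0.53j, 0.37+0.53j], [0.11+0.00j, 0.68+0.00j, (0.68-0j)], [-0.85+0.00j, (-0.01+0.35j), -0.01-0.35j]]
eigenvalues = [(-0.45+0j), (0.32+0.27j), (0.32-0.27j)]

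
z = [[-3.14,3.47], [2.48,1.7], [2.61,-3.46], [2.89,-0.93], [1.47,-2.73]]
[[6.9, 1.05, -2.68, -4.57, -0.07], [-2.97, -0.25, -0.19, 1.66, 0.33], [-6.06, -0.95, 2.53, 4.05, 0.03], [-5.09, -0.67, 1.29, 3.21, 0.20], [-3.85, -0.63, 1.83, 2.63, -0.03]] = z@[[-1.58,-0.19,0.28,0.97,0.09], [0.56,0.13,-0.52,-0.44,0.06]]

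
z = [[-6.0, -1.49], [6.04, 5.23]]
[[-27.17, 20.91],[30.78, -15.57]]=z@[[4.3, -3.85], [0.92, 1.47]]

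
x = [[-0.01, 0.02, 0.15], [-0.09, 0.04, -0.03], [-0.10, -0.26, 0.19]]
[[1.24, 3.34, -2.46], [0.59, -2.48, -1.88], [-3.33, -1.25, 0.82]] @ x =[[-0.07, 0.80, -0.38], [0.41, 0.4, -0.19], [0.06, -0.33, -0.31]]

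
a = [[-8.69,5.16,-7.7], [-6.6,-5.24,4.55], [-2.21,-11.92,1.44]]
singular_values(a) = [15.43, 11.75, 5.1]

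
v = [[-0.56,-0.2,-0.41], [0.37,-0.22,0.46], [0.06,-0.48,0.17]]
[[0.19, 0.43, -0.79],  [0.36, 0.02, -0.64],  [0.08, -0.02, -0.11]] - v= [[0.75, 0.63, -0.38], [-0.01, 0.24, -1.1], [0.02, 0.46, -0.28]]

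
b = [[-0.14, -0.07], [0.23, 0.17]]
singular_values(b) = [0.33, 0.02]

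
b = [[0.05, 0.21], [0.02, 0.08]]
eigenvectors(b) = [[-0.97, -0.93],[0.24, -0.36]]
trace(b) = 0.13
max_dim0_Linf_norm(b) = 0.21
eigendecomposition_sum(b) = [[-0.00, 0.00], [0.0, -0.00]] + [[0.05, 0.21], [0.02, 0.08]]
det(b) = -0.00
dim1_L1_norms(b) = [0.26, 0.1]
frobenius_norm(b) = 0.23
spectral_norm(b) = 0.23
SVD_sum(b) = [[0.05, 0.21], [0.02, 0.08]] + [[-0.0, 0.00], [0.00, -0.00]]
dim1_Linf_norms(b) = [0.21, 0.08]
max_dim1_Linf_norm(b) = 0.21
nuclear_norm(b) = 0.23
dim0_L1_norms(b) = [0.07, 0.29]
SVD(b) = [[-0.93, -0.36], [-0.36, 0.93]] @ diag([0.23108277937964544, 0.000865490715218636]) @ [[-0.23, -0.97], [0.97, -0.23]]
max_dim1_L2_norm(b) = 0.22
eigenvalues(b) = [-0.0, 0.13]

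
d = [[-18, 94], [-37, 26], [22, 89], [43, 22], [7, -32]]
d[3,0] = 43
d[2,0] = 22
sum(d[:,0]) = 17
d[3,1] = 22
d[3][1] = 22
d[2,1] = 89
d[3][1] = 22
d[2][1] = 89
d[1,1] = 26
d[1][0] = -37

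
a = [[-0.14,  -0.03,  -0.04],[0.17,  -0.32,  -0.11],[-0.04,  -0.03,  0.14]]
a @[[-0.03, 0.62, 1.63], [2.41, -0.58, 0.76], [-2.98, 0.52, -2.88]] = [[0.05, -0.09, -0.14], [-0.45, 0.23, 0.35], [-0.49, 0.07, -0.49]]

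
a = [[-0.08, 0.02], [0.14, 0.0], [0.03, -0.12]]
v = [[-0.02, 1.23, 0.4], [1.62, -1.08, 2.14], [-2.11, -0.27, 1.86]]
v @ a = [[0.19, -0.05],[-0.22, -0.22],[0.19, -0.27]]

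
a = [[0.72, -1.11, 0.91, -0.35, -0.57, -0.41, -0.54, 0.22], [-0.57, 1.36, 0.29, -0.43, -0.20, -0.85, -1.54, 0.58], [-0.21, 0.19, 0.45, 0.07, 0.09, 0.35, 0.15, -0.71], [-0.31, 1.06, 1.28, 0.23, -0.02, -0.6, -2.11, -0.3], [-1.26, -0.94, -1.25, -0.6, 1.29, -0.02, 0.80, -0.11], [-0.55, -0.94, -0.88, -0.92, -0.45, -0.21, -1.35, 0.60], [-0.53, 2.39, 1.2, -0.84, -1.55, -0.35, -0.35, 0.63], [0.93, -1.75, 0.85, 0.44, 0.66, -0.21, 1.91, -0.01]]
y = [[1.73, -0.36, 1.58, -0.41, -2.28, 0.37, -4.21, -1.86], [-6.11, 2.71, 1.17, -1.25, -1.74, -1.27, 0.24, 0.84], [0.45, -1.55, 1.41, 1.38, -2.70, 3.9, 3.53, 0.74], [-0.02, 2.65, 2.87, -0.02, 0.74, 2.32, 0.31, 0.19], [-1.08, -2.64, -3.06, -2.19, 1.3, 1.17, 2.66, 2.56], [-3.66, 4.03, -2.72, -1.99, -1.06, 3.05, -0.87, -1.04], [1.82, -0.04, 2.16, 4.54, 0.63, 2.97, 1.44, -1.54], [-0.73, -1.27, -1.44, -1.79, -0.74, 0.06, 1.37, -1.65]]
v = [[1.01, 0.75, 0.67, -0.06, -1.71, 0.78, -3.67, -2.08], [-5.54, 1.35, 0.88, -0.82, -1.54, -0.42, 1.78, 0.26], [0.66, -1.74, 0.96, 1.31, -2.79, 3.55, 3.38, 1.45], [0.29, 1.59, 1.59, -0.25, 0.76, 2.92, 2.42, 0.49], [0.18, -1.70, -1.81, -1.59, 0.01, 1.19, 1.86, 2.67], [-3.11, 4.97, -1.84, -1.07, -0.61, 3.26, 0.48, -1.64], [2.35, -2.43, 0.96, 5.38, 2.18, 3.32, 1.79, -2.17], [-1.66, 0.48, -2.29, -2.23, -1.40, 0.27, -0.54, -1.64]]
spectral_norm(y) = 10.05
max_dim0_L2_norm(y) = 7.68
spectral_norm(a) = 5.20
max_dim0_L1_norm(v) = 15.92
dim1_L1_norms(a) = [4.83, 5.82, 2.22, 5.91, 6.27, 5.9, 7.84, 6.76]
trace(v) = 6.49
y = v + a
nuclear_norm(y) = 42.57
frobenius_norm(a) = 7.09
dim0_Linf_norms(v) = [5.54, 4.97, 2.29, 5.38, 2.79, 3.55, 3.67, 2.67]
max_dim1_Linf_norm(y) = 6.11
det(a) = -0.02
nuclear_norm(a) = 15.45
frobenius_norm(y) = 17.20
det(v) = 62910.92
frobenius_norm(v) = 16.74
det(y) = 135797.04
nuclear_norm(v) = 40.55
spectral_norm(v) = 10.30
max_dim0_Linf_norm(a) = 2.39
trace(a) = 3.48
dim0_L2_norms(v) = [7.09, 6.45, 4.18, 6.33, 4.55, 6.71, 6.41, 4.89]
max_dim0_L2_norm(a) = 3.84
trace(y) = 9.97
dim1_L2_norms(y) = [5.68, 7.28, 6.48, 4.62, 6.24, 7.3, 6.5, 3.55]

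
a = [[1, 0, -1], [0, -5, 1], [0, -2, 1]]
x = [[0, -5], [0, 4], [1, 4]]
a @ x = [[-1, -9], [1, -16], [1, -4]]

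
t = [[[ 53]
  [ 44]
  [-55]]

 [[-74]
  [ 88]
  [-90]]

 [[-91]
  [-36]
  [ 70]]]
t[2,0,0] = -91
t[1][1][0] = 88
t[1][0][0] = -74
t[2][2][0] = 70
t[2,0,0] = -91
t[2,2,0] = 70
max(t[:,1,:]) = 88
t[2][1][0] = -36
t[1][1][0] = 88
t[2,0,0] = -91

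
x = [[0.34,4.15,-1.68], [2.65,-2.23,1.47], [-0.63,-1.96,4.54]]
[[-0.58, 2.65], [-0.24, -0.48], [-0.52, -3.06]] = x @ [[-0.15, 0.42], [-0.22, 0.43], [-0.23, -0.43]]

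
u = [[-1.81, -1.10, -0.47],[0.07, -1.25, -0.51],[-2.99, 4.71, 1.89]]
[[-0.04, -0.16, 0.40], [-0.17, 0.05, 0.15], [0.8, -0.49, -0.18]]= u@ [[-0.06,0.11,-0.14], [0.14,-0.05,-0.10], [-0.02,0.04,-0.07]]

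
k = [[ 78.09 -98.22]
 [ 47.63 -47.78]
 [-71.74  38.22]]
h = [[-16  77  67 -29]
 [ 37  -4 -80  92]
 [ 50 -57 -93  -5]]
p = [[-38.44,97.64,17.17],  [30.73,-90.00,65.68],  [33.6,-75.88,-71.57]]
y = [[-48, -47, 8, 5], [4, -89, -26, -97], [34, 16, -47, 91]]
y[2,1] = 16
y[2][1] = 16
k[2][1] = 38.22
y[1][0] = 4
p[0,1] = 97.64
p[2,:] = [33.6, -75.88, -71.57]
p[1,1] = -90.0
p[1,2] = 65.68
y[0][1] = -47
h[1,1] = -4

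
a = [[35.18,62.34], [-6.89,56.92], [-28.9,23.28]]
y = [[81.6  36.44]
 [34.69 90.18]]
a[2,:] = [-28.9, 23.28]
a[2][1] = 23.28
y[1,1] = 90.18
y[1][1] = 90.18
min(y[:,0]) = 34.69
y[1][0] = 34.69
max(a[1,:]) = 56.92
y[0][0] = 81.6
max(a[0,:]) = 62.34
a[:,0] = [35.18, -6.89, -28.9]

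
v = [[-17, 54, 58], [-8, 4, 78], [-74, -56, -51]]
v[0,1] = 54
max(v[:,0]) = -8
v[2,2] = -51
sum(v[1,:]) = 74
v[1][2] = 78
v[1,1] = 4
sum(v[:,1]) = 2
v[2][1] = -56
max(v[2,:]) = -51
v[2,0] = -74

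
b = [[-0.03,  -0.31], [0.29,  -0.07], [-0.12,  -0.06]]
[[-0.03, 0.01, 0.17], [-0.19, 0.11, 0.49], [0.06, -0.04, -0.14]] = b @ [[-0.60, 0.35, 1.51], [0.16, -0.08, -0.70]]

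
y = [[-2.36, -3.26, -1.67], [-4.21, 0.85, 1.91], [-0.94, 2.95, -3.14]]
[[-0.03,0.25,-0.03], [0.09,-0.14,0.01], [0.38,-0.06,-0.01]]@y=[[-0.95, 0.22, 0.62], [0.37, -0.38, -0.45], [-0.63, -1.32, -0.72]]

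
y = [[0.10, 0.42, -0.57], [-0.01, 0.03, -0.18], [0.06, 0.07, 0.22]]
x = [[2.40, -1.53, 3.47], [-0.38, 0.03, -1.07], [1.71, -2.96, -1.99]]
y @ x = [[-0.89, 1.55, 1.03],[-0.34, 0.55, 0.29],[0.49, -0.74, -0.30]]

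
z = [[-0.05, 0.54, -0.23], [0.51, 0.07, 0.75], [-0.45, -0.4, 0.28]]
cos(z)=[[0.81, -0.06, -0.17], [0.16, 1.01, -0.08], [0.16, 0.19, 1.05]]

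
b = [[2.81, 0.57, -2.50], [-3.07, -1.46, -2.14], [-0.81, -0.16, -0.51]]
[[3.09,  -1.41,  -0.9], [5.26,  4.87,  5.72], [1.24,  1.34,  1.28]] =b@ [[-0.39, -1.27, -0.89], [-0.25, 0.45, -0.83], [-1.73, -0.76, -0.83]]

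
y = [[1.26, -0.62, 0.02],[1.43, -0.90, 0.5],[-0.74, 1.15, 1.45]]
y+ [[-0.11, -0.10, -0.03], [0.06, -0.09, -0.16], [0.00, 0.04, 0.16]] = [[1.15, -0.72, -0.01], [1.49, -0.99, 0.34], [-0.74, 1.19, 1.61]]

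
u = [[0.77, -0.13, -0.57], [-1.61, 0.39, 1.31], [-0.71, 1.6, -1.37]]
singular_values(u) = [2.32, 2.22, 0.06]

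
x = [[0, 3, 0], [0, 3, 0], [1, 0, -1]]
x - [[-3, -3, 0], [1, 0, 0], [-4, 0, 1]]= [[3, 6, 0], [-1, 3, 0], [5, 0, -2]]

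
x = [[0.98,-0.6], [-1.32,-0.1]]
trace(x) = 0.88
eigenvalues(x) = [1.48, -0.6]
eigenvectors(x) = [[0.77, 0.35], [-0.64, 0.93]]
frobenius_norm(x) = 1.75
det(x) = -0.89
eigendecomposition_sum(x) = [[1.12, -0.43], [-0.94, 0.36]] + [[-0.14,-0.17], [-0.38,-0.46]]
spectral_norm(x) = 1.67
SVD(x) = [[-0.64, 0.77], [0.77, 0.64]] @ diag([1.6699604011832252, 0.5329467688990733]) @ [[-0.98,0.19], [-0.19,-0.98]]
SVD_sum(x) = [[1.06, -0.2], [-1.26, 0.24]] + [[-0.08, -0.40], [-0.06, -0.34]]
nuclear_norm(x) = 2.20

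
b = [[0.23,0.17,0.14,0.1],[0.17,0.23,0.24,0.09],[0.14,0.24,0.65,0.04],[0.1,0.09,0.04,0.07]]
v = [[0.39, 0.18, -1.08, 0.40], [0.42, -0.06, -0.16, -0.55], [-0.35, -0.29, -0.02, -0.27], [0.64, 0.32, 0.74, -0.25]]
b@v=[[0.18, 0.02, -0.20, -0.06], [0.14, -0.02, -0.16, -0.15], [-0.05, -0.16, -0.17, -0.26], [0.11, 0.02, -0.07, -0.04]]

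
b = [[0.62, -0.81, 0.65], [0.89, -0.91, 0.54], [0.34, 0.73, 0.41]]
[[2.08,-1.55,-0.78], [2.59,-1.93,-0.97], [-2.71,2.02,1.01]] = b @ [[0.24,-0.18,-0.09], [-3.23,2.41,1.21], [-1.05,0.79,0.39]]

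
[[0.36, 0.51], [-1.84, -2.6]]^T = [[0.36, -1.84],[0.51, -2.60]]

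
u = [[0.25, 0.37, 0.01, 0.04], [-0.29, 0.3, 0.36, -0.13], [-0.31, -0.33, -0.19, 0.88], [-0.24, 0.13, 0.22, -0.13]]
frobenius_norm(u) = 1.29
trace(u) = 0.23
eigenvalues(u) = [(0.34+0.41j), (0.34-0.41j), (-0.04+0j), (-0.42+0j)]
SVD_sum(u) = [[0.04, 0.08, 0.06, -0.15], [0.06, 0.13, 0.09, -0.24], [-0.20, -0.44, -0.29, 0.81], [0.04, 0.08, 0.05, -0.15]] + [[0.08, -0.02, -0.05, -0.01], [-0.38, 0.11, 0.26, 0.07], [-0.14, 0.04, 0.10, 0.03], [-0.25, 0.08, 0.18, 0.04]] + [[0.14, 0.31, 0.01, 0.21],[0.03, 0.06, 0.0, 0.04],[0.03, 0.07, 0.00, 0.05],[-0.01, -0.03, -0.00, -0.02]] + [[-0.0, 0.0, -0.0, -0.0], [0.00, -0.00, 0.01, 0.00], [-0.00, 0.00, -0.0, -0.0], [-0.01, 0.01, -0.01, -0.0]]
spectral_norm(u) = 1.06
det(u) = 0.00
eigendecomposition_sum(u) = [[0.13+0.18j, (0.21-0.04j), 0.04-0.10j, (-0.06-0.11j)], [(-0.14+0.18j), (0.1+0.2j), 0.11+0.02j, 0.09-0.09j], [(-0.16+0.02j), -0.04+0.15j, (0.05+0.06j), (0.09-0j)], [(-0.12+0.07j), (0.01+0.13j), (0.06+0.03j), (0.07-0.03j)]] + [[(0.13-0.18j),(0.21+0.04j),(0.04+0.1j),(-0.06+0.11j)], [-0.14-0.18j,0.10-0.20j,(0.11-0.02j),0.09+0.09j], [-0.16-0.02j,(-0.04-0.15j),0.05-0.06j,0.09+0.00j], [-0.12-0.07j,0.01-0.13j,0.06-0.03j,0.07+0.03j]] + [[(-0.01-0j),0.02-0.00j,-0.00+0.00j,(-0.04+0j)], [(0.01+0j),-0.02+0.00j,0.00-0.00j,0.03-0.00j], [(-0.01-0j),(0.04-0j),(-0+0j),(-0.06+0j)], [(-0-0j),(0.01-0j),(-0+0j),(-0.01+0j)]] + [[0.00+0.00j,  -0.07+0.00j,  (-0.08-0j),  0.20-0.00j], [-0.01-0.00j,  0.13-0.00j,  (0.13+0j),  (-0.35+0j)], [(0.02+0j),  (-0.28+0j),  (-0.29-0j),  (0.76-0j)], [(-0.01-0j),  (0.1-0j),  0.10+0.00j,  (-0.26+0j)]]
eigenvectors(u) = [[0.15-0.56j, 0.15+0.56j, 0.45+0.00j, -0.22+0.00j], [(0.6+0j), (0.6-0j), (-0.39+0j), 0.39+0.00j], [0.31+0.28j, 0.31-0.28j, 0.79+0.00j, -0.85+0.00j], [(0.34+0.12j), 0.34-0.12j, (0.15+0j), 0.29+0.00j]]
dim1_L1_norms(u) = [0.67, 1.08, 1.71, 0.72]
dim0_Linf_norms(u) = [0.31, 0.37, 0.36, 0.88]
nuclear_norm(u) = 2.11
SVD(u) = [[-0.18,  0.16,  -0.95,  0.18], [-0.27,  -0.78,  -0.18,  -0.53], [0.93,  -0.30,  -0.21,  0.03], [-0.17,  -0.53,  0.10,  0.83]] @ diag([1.0612364059343187, 0.614879210392659, 0.41522066071971697, 0.01710702364506001]) @ [[-0.20, -0.45, -0.30, 0.82], [0.79, -0.24, -0.55, -0.14], [-0.35, -0.78, -0.03, -0.52], [-0.47, 0.37, -0.78, -0.19]]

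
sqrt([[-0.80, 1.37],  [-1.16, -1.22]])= [[0.74, 1.26], [-1.07, 0.35]]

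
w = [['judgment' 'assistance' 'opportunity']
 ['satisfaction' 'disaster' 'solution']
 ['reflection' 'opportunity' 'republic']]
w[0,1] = 'assistance'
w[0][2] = 'opportunity'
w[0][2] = 'opportunity'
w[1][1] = 'disaster'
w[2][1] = 'opportunity'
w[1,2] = 'solution'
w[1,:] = ['satisfaction', 'disaster', 'solution']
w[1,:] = ['satisfaction', 'disaster', 'solution']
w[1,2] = 'solution'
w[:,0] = ['judgment', 'satisfaction', 'reflection']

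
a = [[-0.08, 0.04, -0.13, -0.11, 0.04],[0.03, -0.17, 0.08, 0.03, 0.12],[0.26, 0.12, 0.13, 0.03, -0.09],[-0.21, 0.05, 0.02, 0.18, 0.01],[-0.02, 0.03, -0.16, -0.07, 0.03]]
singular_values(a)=[0.39, 0.3, 0.25, 0.07, 0.04]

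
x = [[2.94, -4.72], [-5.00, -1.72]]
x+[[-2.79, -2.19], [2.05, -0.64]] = [[0.15,  -6.91],[-2.95,  -2.36]]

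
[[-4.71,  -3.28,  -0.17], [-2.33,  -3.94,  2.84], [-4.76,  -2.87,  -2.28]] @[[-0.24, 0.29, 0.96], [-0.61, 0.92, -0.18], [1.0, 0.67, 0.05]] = [[2.96, -4.50, -3.94],  [5.80, -2.4, -1.39],  [0.61, -5.55, -4.17]]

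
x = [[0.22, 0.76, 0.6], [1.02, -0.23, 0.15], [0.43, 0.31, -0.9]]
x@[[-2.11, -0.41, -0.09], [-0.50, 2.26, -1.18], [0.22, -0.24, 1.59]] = [[-0.71, 1.48, 0.04], [-2.00, -0.97, 0.42], [-1.26, 0.74, -1.84]]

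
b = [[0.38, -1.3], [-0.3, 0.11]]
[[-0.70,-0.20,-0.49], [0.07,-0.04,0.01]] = b @ [[-0.04, 0.2, 0.12], [0.53, 0.21, 0.41]]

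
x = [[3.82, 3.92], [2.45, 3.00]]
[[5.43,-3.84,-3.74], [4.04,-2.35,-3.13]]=x@ [[0.23, -1.24, 0.57], [1.16, 0.23, -1.51]]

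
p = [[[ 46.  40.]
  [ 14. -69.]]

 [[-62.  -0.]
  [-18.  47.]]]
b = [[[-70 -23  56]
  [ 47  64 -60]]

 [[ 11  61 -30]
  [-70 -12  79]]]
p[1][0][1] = -0.0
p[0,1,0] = 14.0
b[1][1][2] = 79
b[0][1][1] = 64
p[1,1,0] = -18.0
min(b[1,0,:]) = -30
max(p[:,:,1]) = 47.0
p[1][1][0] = -18.0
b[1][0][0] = 11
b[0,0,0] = -70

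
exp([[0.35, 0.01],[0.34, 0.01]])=[[1.42,0.01], [0.41,1.01]]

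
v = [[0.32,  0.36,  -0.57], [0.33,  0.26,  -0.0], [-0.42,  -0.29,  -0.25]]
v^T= [[0.32, 0.33, -0.42], [0.36, 0.26, -0.29], [-0.57, -0.0, -0.25]]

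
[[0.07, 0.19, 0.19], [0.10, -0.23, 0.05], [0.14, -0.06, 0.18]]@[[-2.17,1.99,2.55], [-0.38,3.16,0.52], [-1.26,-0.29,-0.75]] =[[-0.46, 0.68, 0.13], [-0.19, -0.54, 0.1], [-0.51, 0.04, 0.19]]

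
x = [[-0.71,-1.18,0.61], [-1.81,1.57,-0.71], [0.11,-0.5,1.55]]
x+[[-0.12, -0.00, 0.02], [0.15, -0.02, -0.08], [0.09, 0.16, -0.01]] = [[-0.83, -1.18, 0.63], [-1.66, 1.55, -0.79], [0.20, -0.34, 1.54]]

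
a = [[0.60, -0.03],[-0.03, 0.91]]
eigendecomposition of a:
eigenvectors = [[-1.0, 0.1], [-0.1, -1.0]]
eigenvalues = [0.6, 0.91]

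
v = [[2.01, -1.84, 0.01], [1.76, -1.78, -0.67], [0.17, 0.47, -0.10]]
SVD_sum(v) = [[1.92, -1.87, -0.32],[1.83, -1.77, -0.31],[-0.14, 0.13, 0.02]] + [[-0.02, -0.07, 0.3],[0.02, 0.08, -0.33],[0.02, 0.05, -0.21]] + [[0.11, 0.1, 0.03],  [-0.09, -0.09, -0.03],  [0.29, 0.28, 0.09]]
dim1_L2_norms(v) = [2.73, 2.59, 0.51]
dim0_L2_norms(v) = [2.68, 2.6, 0.68]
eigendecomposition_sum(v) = [[(1.25+0j), (-0.75-0j), (0.46-0j)], [(0.67+0j), (-0.4-0j), 0.25-0.00j], [0.47+0.00j, (-0.28-0j), (0.17-0j)]] + [[0.38+0.09j, (-0.55+0.09j), -0.22-0.36j], [0.54-0.05j, -0.69+0.36j, (-0.46-0.38j)], [-0.15-0.33j, (0.38+0.35j), -0.14+0.37j]] + [[0.38-0.09j, (-0.55-0.09j), (-0.22+0.36j)], [(0.54+0.05j), (-0.69-0.36j), -0.46+0.38j], [(-0.15+0.33j), (0.38-0.35j), (-0.14-0.37j)]]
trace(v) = 0.13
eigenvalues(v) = [(1.02+0j), (-0.45+0.82j), (-0.45-0.82j)]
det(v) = 0.89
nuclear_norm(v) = 4.71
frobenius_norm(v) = 3.79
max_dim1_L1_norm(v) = 4.21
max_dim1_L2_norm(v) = 2.73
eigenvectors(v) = [[0.84+0.00j, 0.48+0.16j, 0.48-0.16j], [0.45+0.00j, 0.72+0.00j, 0.72-0.00j], [(0.31+0j), -0.16-0.45j, -0.16+0.45j]]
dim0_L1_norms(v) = [3.94, 4.09, 0.78]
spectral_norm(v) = 3.73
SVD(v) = [[-0.72, -0.60, -0.33],[-0.69, 0.67, 0.28],[0.05, 0.43, -0.9]] @ diag([3.731219468428465, 0.5141687009009126, 0.46274380107600394]) @ [[-0.71, 0.69, 0.12],[0.07, 0.24, -0.97],[-0.70, -0.68, -0.22]]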